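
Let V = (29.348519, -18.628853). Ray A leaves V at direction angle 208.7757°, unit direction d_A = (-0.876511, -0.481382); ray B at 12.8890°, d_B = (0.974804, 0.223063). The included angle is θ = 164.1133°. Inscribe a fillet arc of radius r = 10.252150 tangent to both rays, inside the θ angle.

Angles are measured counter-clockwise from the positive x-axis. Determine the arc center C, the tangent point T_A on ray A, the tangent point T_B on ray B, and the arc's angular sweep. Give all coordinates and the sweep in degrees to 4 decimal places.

center=(33.0299,-28.3036) T_A=(28.0947,-19.3175) T_B=(30.7430,-18.3098) sweep=15.8867

bisector direction at 290.8324° = (0.355635,-0.934625)
center distance |VC| = r/sin(θ/2) = 10.252150/sin(82.0567°) = 10.351470
C = V + |VC|·bis = (33.0299,-28.3036)
T_A = V + ((C−V)·d_A)·d_A = V + 1.4305·d_A = (28.0947,-19.3175)
T_B = V + ((C−V)·d_B)·d_B = V + 1.4305·d_B = (30.7430,-18.3098)
sweep = 180° − θ = 15.8867°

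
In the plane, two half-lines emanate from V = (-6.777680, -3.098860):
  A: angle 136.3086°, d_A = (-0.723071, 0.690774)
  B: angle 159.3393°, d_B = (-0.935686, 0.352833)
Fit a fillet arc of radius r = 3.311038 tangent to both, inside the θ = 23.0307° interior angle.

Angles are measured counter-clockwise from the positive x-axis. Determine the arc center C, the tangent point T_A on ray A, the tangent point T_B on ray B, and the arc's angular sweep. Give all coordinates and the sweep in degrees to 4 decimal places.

center=(-20.8162,5.7335) T_A=(-18.5290,8.1276) T_B=(-21.9844,2.6354) sweep=156.9693

bisector direction at 147.8240° = (-0.846416,0.532523)
center distance |VC| = r/sin(θ/2) = 3.311038/sin(11.5153°) = 16.585836
C = V + |VC|·bis = (-20.8162,5.7335)
T_A = V + ((C−V)·d_A)·d_A = V + 16.2520·d_A = (-18.5290,8.1276)
T_B = V + ((C−V)·d_B)·d_B = V + 16.2520·d_B = (-21.9844,2.6354)
sweep = 180° − θ = 156.9693°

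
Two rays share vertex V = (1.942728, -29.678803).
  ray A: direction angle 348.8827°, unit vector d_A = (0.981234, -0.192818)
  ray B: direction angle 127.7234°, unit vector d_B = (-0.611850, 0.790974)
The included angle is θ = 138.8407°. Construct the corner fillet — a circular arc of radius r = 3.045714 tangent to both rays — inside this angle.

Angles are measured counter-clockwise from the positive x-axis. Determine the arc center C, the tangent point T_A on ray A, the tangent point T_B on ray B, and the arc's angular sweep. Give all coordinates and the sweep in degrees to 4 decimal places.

bisector direction at 58.3031° = (0.525426,0.850839)
center distance |VC| = r/sin(θ/2) = 3.045714/sin(69.4203°) = 3.253327
C = V + |VC|·bis = (3.6521,-26.9107)
T_A = V + ((C−V)·d_A)·d_A = V + 1.1436·d_A = (3.0648,-29.8993)
T_B = V + ((C−V)·d_B)·d_B = V + 1.1436·d_B = (1.2430,-28.7743)
sweep = 180° − θ = 41.1593°

center=(3.6521,-26.9107) T_A=(3.0648,-29.8993) T_B=(1.2430,-28.7743) sweep=41.1593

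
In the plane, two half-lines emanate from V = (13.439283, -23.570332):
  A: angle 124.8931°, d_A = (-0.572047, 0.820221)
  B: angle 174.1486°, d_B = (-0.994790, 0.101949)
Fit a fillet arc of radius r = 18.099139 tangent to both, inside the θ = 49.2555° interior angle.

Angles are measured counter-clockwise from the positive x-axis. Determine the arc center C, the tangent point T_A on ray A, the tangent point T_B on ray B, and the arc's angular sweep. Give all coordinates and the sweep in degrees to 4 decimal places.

center=(-23.9912,-1.5404) T_A=(-9.1459,8.8131) T_B=(-25.8364,-19.5453) sweep=130.7445

bisector direction at 149.5209° = (-0.861814,0.507225)
center distance |VC| = r/sin(θ/2) = 18.099139/sin(24.6277°) = 43.432258
C = V + |VC|·bis = (-23.9912,-1.5404)
T_A = V + ((C−V)·d_A)·d_A = V + 39.4814·d_A = (-9.1459,8.8131)
T_B = V + ((C−V)·d_B)·d_B = V + 39.4814·d_B = (-25.8364,-19.5453)
sweep = 180° − θ = 130.7445°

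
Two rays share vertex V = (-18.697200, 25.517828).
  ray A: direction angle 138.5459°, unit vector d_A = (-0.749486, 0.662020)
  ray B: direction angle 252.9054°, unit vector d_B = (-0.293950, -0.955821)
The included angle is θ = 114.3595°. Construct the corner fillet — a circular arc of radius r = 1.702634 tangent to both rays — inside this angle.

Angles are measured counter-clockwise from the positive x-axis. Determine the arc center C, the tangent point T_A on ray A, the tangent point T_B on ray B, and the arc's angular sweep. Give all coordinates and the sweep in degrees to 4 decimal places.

bisector direction at 195.7257° = (-0.962571,-0.271031)
center distance |VC| = r/sin(θ/2) = 1.702634/sin(57.1797°) = 2.026041
C = V + |VC|·bis = (-20.6474,24.9687)
T_A = V + ((C−V)·d_A)·d_A = V + 1.0981·d_A = (-19.5202,26.2448)
T_B = V + ((C−V)·d_B)·d_B = V + 1.0981·d_B = (-19.0200,24.4682)
sweep = 180° − θ = 65.6405°

center=(-20.6474,24.9687) T_A=(-19.5202,26.2448) T_B=(-19.0200,24.4682) sweep=65.6405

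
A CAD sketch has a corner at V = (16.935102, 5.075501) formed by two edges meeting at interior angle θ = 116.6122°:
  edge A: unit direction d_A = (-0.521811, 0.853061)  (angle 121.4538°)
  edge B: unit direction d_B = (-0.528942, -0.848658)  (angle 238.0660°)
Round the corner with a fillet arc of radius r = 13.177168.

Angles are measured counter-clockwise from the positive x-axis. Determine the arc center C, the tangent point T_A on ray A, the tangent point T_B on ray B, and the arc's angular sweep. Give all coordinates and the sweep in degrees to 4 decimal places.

bisector direction at 179.7599° = (-0.999991,0.004191)
center distance |VC| = r/sin(θ/2) = 13.177168/sin(58.3061°) = 15.486753
C = V + |VC|·bis = (1.4485,5.1404)
T_A = V + ((C−V)·d_A)·d_A = V + 8.1364·d_A = (12.6894,12.0164)
T_B = V + ((C−V)·d_B)·d_B = V + 8.1364·d_B = (12.6314,-1.8296)
sweep = 180° − θ = 63.3878°

center=(1.4485,5.1404) T_A=(12.6894,12.0164) T_B=(12.6314,-1.8296) sweep=63.3878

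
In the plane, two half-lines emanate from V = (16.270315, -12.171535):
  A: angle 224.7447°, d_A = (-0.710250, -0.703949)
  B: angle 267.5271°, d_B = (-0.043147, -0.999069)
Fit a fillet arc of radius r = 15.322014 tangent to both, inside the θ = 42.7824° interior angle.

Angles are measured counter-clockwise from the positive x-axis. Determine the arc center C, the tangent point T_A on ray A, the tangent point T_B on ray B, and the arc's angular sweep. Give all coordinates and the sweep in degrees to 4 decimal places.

center=(-0.7251,-50.5889) T_A=(-11.5110,-39.7064) T_B=(14.5826,-51.2500) sweep=137.2176

bisector direction at 246.1359° = (-0.404569,-0.914508)
center distance |VC| = r/sin(θ/2) = 15.322014/sin(21.3912°) = 42.008760
C = V + |VC|·bis = (-0.7251,-50.5889)
T_A = V + ((C−V)·d_A)·d_A = V + 39.1149·d_A = (-11.5110,-39.7064)
T_B = V + ((C−V)·d_B)·d_B = V + 39.1149·d_B = (14.5826,-51.2500)
sweep = 180° − θ = 137.2176°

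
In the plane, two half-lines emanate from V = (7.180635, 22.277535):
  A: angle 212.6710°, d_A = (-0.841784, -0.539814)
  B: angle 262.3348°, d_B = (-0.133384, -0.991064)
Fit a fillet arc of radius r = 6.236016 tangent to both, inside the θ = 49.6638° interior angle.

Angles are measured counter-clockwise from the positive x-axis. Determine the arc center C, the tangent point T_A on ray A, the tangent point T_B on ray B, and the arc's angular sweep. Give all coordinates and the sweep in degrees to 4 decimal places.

bisector direction at 237.5029° = (-0.537257,-0.843419)
center distance |VC| = r/sin(θ/2) = 6.236016/sin(24.8319°) = 14.849162
C = V + |VC|·bis = (-0.7972,9.7535)
T_A = V + ((C−V)·d_A)·d_A = V + 13.4763·d_A = (-4.1635,15.0029)
T_B = V + ((C−V)·d_B)·d_B = V + 13.4763·d_B = (5.3831,8.9217)
sweep = 180° − θ = 130.3362°

center=(-0.7972,9.7535) T_A=(-4.1635,15.0029) T_B=(5.3831,8.9217) sweep=130.3362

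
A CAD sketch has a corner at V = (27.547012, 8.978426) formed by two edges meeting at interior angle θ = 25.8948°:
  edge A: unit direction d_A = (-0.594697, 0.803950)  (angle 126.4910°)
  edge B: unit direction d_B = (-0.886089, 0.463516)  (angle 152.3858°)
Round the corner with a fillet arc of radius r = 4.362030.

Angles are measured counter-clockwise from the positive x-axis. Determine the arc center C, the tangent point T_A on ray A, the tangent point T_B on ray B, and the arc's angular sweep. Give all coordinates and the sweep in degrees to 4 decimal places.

bisector direction at 139.4384° = (-0.759707,0.650265)
center distance |VC| = r/sin(θ/2) = 4.362030/sin(12.9474°) = 19.468442
C = V + |VC|·bis = (12.7567,21.6381)
T_A = V + ((C−V)·d_A)·d_A = V + 18.9735·d_A = (16.2635,24.2322)
T_B = V + ((C−V)·d_B)·d_B = V + 18.9735·d_B = (10.7348,17.7729)
sweep = 180° − θ = 154.1052°

center=(12.7567,21.6381) T_A=(16.2635,24.2322) T_B=(10.7348,17.7729) sweep=154.1052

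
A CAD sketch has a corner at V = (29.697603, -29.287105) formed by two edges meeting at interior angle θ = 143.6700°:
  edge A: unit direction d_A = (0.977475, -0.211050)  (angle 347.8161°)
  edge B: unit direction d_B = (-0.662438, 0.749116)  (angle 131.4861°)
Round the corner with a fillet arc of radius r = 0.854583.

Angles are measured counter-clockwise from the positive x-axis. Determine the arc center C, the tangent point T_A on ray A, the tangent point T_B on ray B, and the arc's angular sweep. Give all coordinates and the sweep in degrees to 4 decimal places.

center=(30.1520,-28.5109) T_A=(29.9717,-29.3463) T_B=(29.5119,-29.0771) sweep=36.3300

bisector direction at 59.6511° = (0.505264,0.862965)
center distance |VC| = r/sin(θ/2) = 0.854583/sin(71.8350°) = 0.899407
C = V + |VC|·bis = (30.1520,-28.5109)
T_A = V + ((C−V)·d_A)·d_A = V + 0.2804·d_A = (29.9717,-29.3463)
T_B = V + ((C−V)·d_B)·d_B = V + 0.2804·d_B = (29.5119,-29.0771)
sweep = 180° − θ = 36.3300°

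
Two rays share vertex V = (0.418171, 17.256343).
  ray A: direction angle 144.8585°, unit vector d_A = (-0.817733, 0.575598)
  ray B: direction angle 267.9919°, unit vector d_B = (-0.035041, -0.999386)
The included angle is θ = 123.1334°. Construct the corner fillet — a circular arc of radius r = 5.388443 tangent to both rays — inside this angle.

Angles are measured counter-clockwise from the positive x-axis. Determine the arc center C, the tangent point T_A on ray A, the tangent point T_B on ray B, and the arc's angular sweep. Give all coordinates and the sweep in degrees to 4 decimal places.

center=(-5.0692,14.5294) T_A=(-1.9676,18.9357) T_B=(0.3159,14.3406) sweep=56.8666

bisector direction at 206.4252° = (-0.895516,-0.445029)
center distance |VC| = r/sin(θ/2) = 5.388443/sin(61.5667°) = 6.127604
C = V + |VC|·bis = (-5.0692,14.5294)
T_A = V + ((C−V)·d_A)·d_A = V + 2.9176·d_A = (-1.9676,18.9357)
T_B = V + ((C−V)·d_B)·d_B = V + 2.9176·d_B = (0.3159,14.3406)
sweep = 180° − θ = 56.8666°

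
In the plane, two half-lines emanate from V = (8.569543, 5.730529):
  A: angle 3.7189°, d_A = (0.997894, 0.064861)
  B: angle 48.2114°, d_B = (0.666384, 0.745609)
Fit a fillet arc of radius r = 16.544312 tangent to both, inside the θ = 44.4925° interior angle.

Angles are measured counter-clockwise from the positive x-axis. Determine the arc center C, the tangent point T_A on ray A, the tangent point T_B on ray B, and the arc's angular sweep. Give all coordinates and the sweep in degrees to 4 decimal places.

bisector direction at 25.9651° = (0.899061,0.437824)
center distance |VC| = r/sin(θ/2) = 16.544312/sin(22.2462°) = 43.700039
C = V + |VC|·bis = (47.8585,24.8635)
T_A = V + ((C−V)·d_A)·d_A = V + 40.4472·d_A = (48.9316,8.3540)
T_B = V + ((C−V)·d_B)·d_B = V + 40.4472·d_B = (35.5229,35.8883)
sweep = 180° − θ = 135.5075°

center=(47.8585,24.8635) T_A=(48.9316,8.3540) T_B=(35.5229,35.8883) sweep=135.5075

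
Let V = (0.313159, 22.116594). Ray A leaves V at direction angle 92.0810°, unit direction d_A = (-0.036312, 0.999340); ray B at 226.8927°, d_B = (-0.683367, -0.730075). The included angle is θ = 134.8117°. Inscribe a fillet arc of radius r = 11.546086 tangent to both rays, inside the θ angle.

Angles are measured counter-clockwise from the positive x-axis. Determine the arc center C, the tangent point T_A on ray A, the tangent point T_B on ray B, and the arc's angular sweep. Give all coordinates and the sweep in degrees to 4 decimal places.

center=(-11.3998,26.4989) T_A=(0.1387,26.9182) T_B=(-2.9703,18.6087) sweep=45.1883

bisector direction at 159.4869° = (-0.936592,0.350422)
center distance |VC| = r/sin(θ/2) = 11.546086/sin(67.4059°) = 12.505922
C = V + |VC|·bis = (-11.3998,26.4989)
T_A = V + ((C−V)·d_A)·d_A = V + 4.8048·d_A = (0.1387,26.9182)
T_B = V + ((C−V)·d_B)·d_B = V + 4.8048·d_B = (-2.9703,18.6087)
sweep = 180° − θ = 45.1883°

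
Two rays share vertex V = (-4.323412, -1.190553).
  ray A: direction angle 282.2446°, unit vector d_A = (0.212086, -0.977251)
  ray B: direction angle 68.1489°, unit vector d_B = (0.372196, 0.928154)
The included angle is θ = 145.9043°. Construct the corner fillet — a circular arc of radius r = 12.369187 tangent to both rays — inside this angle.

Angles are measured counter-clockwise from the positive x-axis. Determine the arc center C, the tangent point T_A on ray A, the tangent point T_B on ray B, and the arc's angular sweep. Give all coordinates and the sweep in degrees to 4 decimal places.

center=(8.5688,-2.2739) T_A=(-3.5190,-4.8972) T_B=(-2.9117,2.3299) sweep=34.0957

bisector direction at 355.1967° = (0.996488,-0.083734)
center distance |VC| = r/sin(θ/2) = 12.369187/sin(72.9522°) = 12.937665
C = V + |VC|·bis = (8.5688,-2.2739)
T_A = V + ((C−V)·d_A)·d_A = V + 3.7929·d_A = (-3.5190,-4.8972)
T_B = V + ((C−V)·d_B)·d_B = V + 3.7929·d_B = (-2.9117,2.3299)
sweep = 180° − θ = 34.0957°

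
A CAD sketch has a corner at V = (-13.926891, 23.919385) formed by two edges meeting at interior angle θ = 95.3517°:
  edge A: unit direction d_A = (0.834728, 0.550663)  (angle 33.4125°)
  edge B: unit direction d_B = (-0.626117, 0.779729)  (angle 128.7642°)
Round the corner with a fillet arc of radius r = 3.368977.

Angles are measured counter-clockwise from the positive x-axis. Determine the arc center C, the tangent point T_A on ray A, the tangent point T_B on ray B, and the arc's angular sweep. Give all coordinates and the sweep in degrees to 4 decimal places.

bisector direction at 81.0883° = (0.154911,0.987928)
center distance |VC| = r/sin(θ/2) = 3.368977/sin(47.6758°) = 4.556690
C = V + |VC|·bis = (-13.2210,28.4211)
T_A = V + ((C−V)·d_A)·d_A = V + 3.0681·d_A = (-11.3658,25.6089)
T_B = V + ((C−V)·d_B)·d_B = V + 3.0681·d_B = (-15.8479,26.3117)
sweep = 180° − θ = 84.6483°

center=(-13.2210,28.4211) T_A=(-11.3658,25.6089) T_B=(-15.8479,26.3117) sweep=84.6483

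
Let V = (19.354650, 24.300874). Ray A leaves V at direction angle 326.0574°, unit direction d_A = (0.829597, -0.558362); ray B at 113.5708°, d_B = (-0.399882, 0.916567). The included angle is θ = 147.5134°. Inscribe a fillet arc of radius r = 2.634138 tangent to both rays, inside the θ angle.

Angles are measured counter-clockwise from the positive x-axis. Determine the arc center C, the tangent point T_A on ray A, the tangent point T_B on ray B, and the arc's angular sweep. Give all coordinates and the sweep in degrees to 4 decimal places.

bisector direction at 39.8141° = (0.768126,0.640299)
center distance |VC| = r/sin(θ/2) = 2.634138/sin(73.7567°) = 2.743658
C = V + |VC|·bis = (21.4621,26.0576)
T_A = V + ((C−V)·d_A)·d_A = V + 0.7674·d_A = (19.9913,23.8724)
T_B = V + ((C−V)·d_B)·d_B = V + 0.7674·d_B = (19.0478,25.0043)
sweep = 180° − θ = 32.4866°

center=(21.4621,26.0576) T_A=(19.9913,23.8724) T_B=(19.0478,25.0043) sweep=32.4866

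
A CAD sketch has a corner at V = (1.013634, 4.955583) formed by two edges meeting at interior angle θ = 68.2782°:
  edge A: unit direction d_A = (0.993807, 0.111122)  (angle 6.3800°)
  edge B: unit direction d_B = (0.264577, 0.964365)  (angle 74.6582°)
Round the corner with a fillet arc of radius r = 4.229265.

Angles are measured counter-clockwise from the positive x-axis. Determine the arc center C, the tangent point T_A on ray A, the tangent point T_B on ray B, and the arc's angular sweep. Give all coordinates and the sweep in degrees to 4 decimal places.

center=(6.7425,9.8518) T_A=(7.2124,5.6487) T_B=(2.6639,10.9707) sweep=111.7218

bisector direction at 40.5191° = (0.760189,0.649701)
center distance |VC| = r/sin(θ/2) = 4.229265/sin(34.1391°) = 7.536057
C = V + |VC|·bis = (6.7425,9.8518)
T_A = V + ((C−V)·d_A)·d_A = V + 6.2374·d_A = (7.2124,5.6487)
T_B = V + ((C−V)·d_B)·d_B = V + 6.2374·d_B = (2.6639,10.9707)
sweep = 180° − θ = 111.7218°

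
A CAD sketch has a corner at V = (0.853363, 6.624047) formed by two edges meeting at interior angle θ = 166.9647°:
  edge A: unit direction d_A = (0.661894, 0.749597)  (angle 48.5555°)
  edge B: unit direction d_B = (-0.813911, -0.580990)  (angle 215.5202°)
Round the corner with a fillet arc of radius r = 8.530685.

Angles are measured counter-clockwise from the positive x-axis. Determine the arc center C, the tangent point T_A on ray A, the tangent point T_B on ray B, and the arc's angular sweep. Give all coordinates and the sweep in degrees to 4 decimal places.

center=(-4.8961,13.0010) T_A=(1.4985,7.3546) T_B=(0.0601,6.0578) sweep=13.0353

bisector direction at 132.0378° = (-0.669621,0.742703)
center distance |VC| = r/sin(θ/2) = 8.530685/sin(83.4823°) = 8.586178
C = V + |VC|·bis = (-4.8961,13.0010)
T_A = V + ((C−V)·d_A)·d_A = V + 0.9746·d_A = (1.4985,7.3546)
T_B = V + ((C−V)·d_B)·d_B = V + 0.9746·d_B = (0.0601,6.0578)
sweep = 180° − θ = 13.0353°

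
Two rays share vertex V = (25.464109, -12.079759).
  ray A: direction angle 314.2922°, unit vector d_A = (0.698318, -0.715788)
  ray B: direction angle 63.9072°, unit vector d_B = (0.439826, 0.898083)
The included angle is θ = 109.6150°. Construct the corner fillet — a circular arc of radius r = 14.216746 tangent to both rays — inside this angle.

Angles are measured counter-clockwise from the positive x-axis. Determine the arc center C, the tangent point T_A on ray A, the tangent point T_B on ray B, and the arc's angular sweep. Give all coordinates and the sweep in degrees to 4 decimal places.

bisector direction at 9.0997° = (0.987415,0.158153)
center distance |VC| = r/sin(θ/2) = 14.216746/sin(54.8075°) = 17.396466
C = V + |VC|·bis = (42.6416,-9.3285)
T_A = V + ((C−V)·d_A)·d_A = V + 10.0260·d_A = (32.4655,-19.2563)
T_B = V + ((C−V)·d_B)·d_B = V + 10.0260·d_B = (29.8738,-3.0756)
sweep = 180° − θ = 70.3850°

center=(42.6416,-9.3285) T_A=(32.4655,-19.2563) T_B=(29.8738,-3.0756) sweep=70.3850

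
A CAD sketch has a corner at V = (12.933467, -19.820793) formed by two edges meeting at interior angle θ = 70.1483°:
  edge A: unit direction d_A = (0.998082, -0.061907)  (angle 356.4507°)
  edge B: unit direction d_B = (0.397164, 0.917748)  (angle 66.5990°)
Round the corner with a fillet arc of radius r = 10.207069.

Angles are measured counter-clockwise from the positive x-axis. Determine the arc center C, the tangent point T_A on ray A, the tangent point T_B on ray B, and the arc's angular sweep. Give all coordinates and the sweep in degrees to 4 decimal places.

bisector direction at 31.5248° = (0.852413,0.522868)
center distance |VC| = r/sin(θ/2) = 10.207069/sin(35.0742°) = 17.762667
C = V + |VC|·bis = (28.0746,-10.5333)
T_A = V + ((C−V)·d_A)·d_A = V + 14.5371·d_A = (27.4427,-20.7207)
T_B = V + ((C−V)·d_B)·d_B = V + 14.5371·d_B = (18.7071,-6.4794)
sweep = 180° − θ = 109.8517°

center=(28.0746,-10.5333) T_A=(27.4427,-20.7207) T_B=(18.7071,-6.4794) sweep=109.8517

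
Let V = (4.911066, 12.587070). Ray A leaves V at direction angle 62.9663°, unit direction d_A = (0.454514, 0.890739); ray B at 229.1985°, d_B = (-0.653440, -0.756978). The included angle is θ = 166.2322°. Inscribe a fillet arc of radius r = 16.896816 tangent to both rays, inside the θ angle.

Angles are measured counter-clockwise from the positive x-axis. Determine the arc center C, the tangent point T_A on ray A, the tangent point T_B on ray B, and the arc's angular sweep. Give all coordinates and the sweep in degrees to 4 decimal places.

center=(-9.2124,22.0840) T_A=(5.8382,14.4041) T_B=(3.5781,11.0429) sweep=13.7678

bisector direction at 146.0824° = (-0.829841,0.558000)
center distance |VC| = r/sin(θ/2) = 16.896816/sin(83.1161°) = 17.019509
C = V + |VC|·bis = (-9.2124,22.0840)
T_A = V + ((C−V)·d_A)·d_A = V + 2.0399·d_A = (5.8382,14.4041)
T_B = V + ((C−V)·d_B)·d_B = V + 2.0399·d_B = (3.5781,11.0429)
sweep = 180° − θ = 13.7678°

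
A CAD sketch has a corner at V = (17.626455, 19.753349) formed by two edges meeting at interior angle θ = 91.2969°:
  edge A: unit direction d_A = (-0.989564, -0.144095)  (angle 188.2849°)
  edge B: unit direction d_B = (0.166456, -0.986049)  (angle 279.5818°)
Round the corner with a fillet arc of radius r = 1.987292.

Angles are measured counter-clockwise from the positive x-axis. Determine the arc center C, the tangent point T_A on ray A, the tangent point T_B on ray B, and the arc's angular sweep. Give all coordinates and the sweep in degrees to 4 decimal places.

bisector direction at 233.9334° = (-0.588726,-0.808333)
center distance |VC| = r/sin(θ/2) = 1.987292/sin(45.6484°) = 2.779180
C = V + |VC|·bis = (15.9903,17.5068)
T_A = V + ((C−V)·d_A)·d_A = V + 1.9428·d_A = (15.7039,19.4734)
T_B = V + ((C−V)·d_B)·d_B = V + 1.9428·d_B = (17.9498,17.8376)
sweep = 180° − θ = 88.7031°

center=(15.9903,17.5068) T_A=(15.7039,19.4734) T_B=(17.9498,17.8376) sweep=88.7031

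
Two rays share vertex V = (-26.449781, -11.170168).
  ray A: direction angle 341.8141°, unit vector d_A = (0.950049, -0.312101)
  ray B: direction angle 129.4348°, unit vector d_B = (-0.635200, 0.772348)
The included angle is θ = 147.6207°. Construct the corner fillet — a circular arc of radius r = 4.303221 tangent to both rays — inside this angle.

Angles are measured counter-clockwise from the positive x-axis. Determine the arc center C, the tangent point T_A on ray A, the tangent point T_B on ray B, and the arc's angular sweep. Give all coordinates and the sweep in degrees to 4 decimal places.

bisector direction at 55.6244° = (0.564615,0.825355)
center distance |VC| = r/sin(θ/2) = 4.303221/sin(73.8103°) = 4.480916
C = V + |VC|·bis = (-23.9198,-7.4718)
T_A = V + ((C−V)·d_A)·d_A = V + 1.2494·d_A = (-25.2628,-11.5601)
T_B = V + ((C−V)·d_B)·d_B = V + 1.2494·d_B = (-27.2434,-10.2052)
sweep = 180° − θ = 32.3793°

center=(-23.9198,-7.4718) T_A=(-25.2628,-11.5601) T_B=(-27.2434,-10.2052) sweep=32.3793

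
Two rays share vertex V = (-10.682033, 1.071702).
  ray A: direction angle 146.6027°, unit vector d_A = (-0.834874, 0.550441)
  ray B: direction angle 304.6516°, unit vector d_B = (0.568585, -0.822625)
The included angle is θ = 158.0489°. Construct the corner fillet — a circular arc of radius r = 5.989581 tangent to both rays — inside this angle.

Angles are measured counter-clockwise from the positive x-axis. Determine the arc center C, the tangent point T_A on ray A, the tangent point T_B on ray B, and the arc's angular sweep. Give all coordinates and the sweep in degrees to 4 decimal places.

bisector direction at 225.6272° = (-0.699325,-0.714804)
center distance |VC| = r/sin(θ/2) = 5.989581/sin(79.0245°) = 6.101181
C = V + |VC|·bis = (-14.9487,-3.2894)
T_A = V + ((C−V)·d_A)·d_A = V + 1.1616·d_A = (-11.6518,1.7111)
T_B = V + ((C−V)·d_B)·d_B = V + 1.1616·d_B = (-10.0216,0.1161)
sweep = 180° − θ = 21.9511°

center=(-14.9487,-3.2894) T_A=(-11.6518,1.7111) T_B=(-10.0216,0.1161) sweep=21.9511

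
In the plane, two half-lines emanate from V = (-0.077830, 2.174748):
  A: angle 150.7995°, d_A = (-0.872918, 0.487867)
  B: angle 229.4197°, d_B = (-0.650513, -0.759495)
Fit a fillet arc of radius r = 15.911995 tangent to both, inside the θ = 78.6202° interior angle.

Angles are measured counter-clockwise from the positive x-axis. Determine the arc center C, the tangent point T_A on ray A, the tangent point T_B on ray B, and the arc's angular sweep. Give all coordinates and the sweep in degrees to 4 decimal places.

bisector direction at 190.1096° = (-0.984474,-0.175532)
center distance |VC| = r/sin(θ/2) = 15.911995/sin(39.3101°) = 25.116908
C = V + |VC|·bis = (-24.8048,-2.2341)
T_A = V + ((C−V)·d_A)·d_A = V + 19.4337·d_A = (-17.0418,11.6558)
T_B = V + ((C−V)·d_B)·d_B = V + 19.4337·d_B = (-12.7197,-12.5850)
sweep = 180° − θ = 101.3798°

center=(-24.8048,-2.2341) T_A=(-17.0418,11.6558) T_B=(-12.7197,-12.5850) sweep=101.3798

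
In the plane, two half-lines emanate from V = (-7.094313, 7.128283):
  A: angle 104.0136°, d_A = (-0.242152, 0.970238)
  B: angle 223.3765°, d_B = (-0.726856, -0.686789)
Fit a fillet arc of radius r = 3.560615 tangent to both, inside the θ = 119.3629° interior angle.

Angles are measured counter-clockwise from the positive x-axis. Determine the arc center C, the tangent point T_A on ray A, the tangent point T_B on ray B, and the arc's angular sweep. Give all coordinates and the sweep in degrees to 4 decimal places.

bisector direction at 163.6951° = (-0.959781,0.280750)
center distance |VC| = r/sin(θ/2) = 3.560615/sin(59.6814°) = 4.124748
C = V + |VC|·bis = (-11.0532,8.2863)
T_A = V + ((C−V)·d_A)·d_A = V + 2.0822·d_A = (-7.5985,9.1485)
T_B = V + ((C−V)·d_B)·d_B = V + 2.0822·d_B = (-8.6078,5.6982)
sweep = 180° − θ = 60.6371°

center=(-11.0532,8.2863) T_A=(-7.5985,9.1485) T_B=(-8.6078,5.6982) sweep=60.6371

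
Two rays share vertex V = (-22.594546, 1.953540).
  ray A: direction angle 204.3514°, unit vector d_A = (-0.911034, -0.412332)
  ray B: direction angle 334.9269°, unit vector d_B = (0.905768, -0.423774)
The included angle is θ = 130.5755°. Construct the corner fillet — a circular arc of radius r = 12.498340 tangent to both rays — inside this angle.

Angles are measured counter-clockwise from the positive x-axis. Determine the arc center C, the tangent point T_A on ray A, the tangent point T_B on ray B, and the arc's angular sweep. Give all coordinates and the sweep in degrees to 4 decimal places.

center=(-22.6812,-11.8045) T_A=(-27.8347,-0.4181) T_B=(-17.3847,-0.4839) sweep=49.4245

bisector direction at 269.6392° = (-0.006298,-0.999980)
center distance |VC| = r/sin(θ/2) = 12.498340/sin(65.2878°) = 13.758346
C = V + |VC|·bis = (-22.6812,-11.8045)
T_A = V + ((C−V)·d_A)·d_A = V + 5.7518·d_A = (-27.8347,-0.4181)
T_B = V + ((C−V)·d_B)·d_B = V + 5.7518·d_B = (-17.3847,-0.4839)
sweep = 180° − θ = 49.4245°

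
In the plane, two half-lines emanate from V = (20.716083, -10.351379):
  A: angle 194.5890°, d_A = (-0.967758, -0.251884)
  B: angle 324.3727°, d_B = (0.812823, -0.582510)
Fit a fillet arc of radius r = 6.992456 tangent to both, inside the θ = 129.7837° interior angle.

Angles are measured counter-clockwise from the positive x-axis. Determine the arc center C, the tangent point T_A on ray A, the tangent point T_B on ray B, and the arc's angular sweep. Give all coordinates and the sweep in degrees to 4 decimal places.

bisector direction at 259.4808° = (-0.182564,-0.983194)
center distance |VC| = r/sin(θ/2) = 6.992456/sin(64.8919°) = 7.722132
C = V + |VC|·bis = (19.3063,-17.9437)
T_A = V + ((C−V)·d_A)·d_A = V + 3.2767·d_A = (17.5450,-11.1767)
T_B = V + ((C−V)·d_B)·d_B = V + 3.2767·d_B = (23.3795,-12.2601)
sweep = 180° − θ = 50.2163°

center=(19.3063,-17.9437) T_A=(17.5450,-11.1767) T_B=(23.3795,-12.2601) sweep=50.2163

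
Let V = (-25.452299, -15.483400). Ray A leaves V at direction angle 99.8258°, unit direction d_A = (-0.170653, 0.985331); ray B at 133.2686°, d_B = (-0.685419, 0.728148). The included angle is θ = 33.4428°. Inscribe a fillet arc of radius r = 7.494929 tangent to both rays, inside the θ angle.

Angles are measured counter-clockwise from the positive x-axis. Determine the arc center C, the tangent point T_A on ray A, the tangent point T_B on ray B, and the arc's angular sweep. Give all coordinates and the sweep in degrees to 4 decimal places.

bisector direction at 116.5472° = (-0.446935,0.894566)
center distance |VC| = r/sin(θ/2) = 7.494929/sin(16.7214°) = 26.049544
C = V + |VC|·bis = (-37.0947,7.8196)
T_A = V + ((C−V)·d_A)·d_A = V + 24.9480·d_A = (-29.7098,9.0987)
T_B = V + ((C−V)·d_B)·d_B = V + 24.9480·d_B = (-42.5522,2.6825)
sweep = 180° − θ = 146.5572°

center=(-37.0947,7.8196) T_A=(-29.7098,9.0987) T_B=(-42.5522,2.6825) sweep=146.5572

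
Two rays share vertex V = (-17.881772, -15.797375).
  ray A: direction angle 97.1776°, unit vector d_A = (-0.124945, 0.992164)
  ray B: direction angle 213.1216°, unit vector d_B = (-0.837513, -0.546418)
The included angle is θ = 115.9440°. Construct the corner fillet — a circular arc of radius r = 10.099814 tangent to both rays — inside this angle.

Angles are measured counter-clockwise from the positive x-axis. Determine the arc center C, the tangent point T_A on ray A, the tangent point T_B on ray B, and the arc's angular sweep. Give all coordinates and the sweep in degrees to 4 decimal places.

center=(-28.6918,-10.7909) T_A=(-18.6712,-9.5290) T_B=(-23.1731,-19.2496) sweep=64.0560

bisector direction at 155.1496° = (-0.907408,0.420250)
center distance |VC| = r/sin(θ/2) = 10.099814/sin(57.9720°) = 11.913122
C = V + |VC|·bis = (-28.6918,-10.7909)
T_A = V + ((C−V)·d_A)·d_A = V + 6.3179·d_A = (-18.6712,-9.5290)
T_B = V + ((C−V)·d_B)·d_B = V + 6.3179·d_B = (-23.1731,-19.2496)
sweep = 180° − θ = 64.0560°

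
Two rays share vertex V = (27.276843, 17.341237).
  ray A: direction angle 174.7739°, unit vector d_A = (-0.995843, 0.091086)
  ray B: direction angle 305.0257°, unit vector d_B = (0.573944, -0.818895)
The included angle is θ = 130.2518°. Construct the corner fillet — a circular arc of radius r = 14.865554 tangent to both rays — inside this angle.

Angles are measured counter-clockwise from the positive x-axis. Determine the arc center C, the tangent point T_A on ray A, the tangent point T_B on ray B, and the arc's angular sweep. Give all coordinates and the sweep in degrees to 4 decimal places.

center=(19.0593,3.1653) T_A=(20.4133,17.9690) T_B=(31.2326,11.6973) sweep=49.7482

bisector direction at 239.8998° = (-0.501514,-0.865150)
center distance |VC| = r/sin(θ/2) = 14.865554/sin(65.1259°) = 16.385574
C = V + |VC|·bis = (19.0593,3.1653)
T_A = V + ((C−V)·d_A)·d_A = V + 6.8922·d_A = (20.4133,17.9690)
T_B = V + ((C−V)·d_B)·d_B = V + 6.8922·d_B = (31.2326,11.6973)
sweep = 180° − θ = 49.7482°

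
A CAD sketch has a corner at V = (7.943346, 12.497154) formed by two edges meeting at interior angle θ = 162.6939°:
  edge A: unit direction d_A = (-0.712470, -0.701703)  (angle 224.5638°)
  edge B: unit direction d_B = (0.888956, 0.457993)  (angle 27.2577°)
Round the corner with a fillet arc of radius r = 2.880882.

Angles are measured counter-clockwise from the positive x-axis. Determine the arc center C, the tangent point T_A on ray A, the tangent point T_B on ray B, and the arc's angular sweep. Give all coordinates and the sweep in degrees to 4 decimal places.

bisector direction at 305.9108° = (0.586524,-0.809932)
center distance |VC| = r/sin(θ/2) = 2.880882/sin(81.3470°) = 2.914051
C = V + |VC|·bis = (9.6525,10.1370)
T_A = V + ((C−V)·d_A)·d_A = V + 0.4384·d_A = (7.6310,12.1895)
T_B = V + ((C−V)·d_B)·d_B = V + 0.4384·d_B = (8.3331,12.6979)
sweep = 180° − θ = 17.3061°

center=(9.6525,10.1370) T_A=(7.6310,12.1895) T_B=(8.3331,12.6979) sweep=17.3061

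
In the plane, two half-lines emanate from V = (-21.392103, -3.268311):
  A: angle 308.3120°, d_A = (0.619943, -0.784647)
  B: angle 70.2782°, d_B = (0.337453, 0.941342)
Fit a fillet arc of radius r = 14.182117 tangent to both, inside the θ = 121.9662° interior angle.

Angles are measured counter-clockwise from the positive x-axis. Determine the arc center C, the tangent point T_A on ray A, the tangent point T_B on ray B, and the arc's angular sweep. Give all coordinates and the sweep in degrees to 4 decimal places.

bisector direction at 9.2951° = (0.986870,0.161519)
center distance |VC| = r/sin(θ/2) = 14.182117/sin(60.9831°) = 16.217833
C = V + |VC|·bis = (-5.3872,-0.6488)
T_A = V + ((C−V)·d_A)·d_A = V + 7.8667·d_A = (-16.5152,-9.4409)
T_B = V + ((C−V)·d_B)·d_B = V + 7.8667·d_B = (-18.7374,4.1370)
sweep = 180° − θ = 58.0338°

center=(-5.3872,-0.6488) T_A=(-16.5152,-9.4409) T_B=(-18.7374,4.1370) sweep=58.0338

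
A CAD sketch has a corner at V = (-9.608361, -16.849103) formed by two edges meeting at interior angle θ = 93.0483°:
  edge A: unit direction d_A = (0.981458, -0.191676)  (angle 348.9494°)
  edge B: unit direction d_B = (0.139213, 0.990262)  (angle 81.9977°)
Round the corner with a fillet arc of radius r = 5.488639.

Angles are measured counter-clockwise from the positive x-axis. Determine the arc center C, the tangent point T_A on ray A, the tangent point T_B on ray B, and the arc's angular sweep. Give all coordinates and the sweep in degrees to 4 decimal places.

bisector direction at 35.4736° = (0.814384,0.580327)
center distance |VC| = r/sin(θ/2) = 5.488639/sin(46.5241°) = 7.563605
C = V + |VC|·bis = (-3.4487,-12.4597)
T_A = V + ((C−V)·d_A)·d_A = V + 5.2041·d_A = (-4.5007,-17.8466)
T_B = V + ((C−V)·d_B)·d_B = V + 5.2041·d_B = (-8.8839,-11.6956)
sweep = 180° − θ = 86.9517°

center=(-3.4487,-12.4597) T_A=(-4.5007,-17.8466) T_B=(-8.8839,-11.6956) sweep=86.9517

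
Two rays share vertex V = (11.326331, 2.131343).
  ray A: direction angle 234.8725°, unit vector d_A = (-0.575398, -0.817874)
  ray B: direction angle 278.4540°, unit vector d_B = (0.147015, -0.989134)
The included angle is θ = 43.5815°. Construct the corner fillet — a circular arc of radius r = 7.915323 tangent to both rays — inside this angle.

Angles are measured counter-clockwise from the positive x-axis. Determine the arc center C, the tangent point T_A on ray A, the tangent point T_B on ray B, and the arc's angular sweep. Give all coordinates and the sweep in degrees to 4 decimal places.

center=(6.4078,-18.6162) T_A=(-0.0660,-14.0617) T_B=(14.2371,-17.4525) sweep=136.4185

bisector direction at 256.6633° = (-0.230674,-0.973031)
center distance |VC| = r/sin(θ/2) = 7.915323/sin(21.7907°) = 21.322577
C = V + |VC|·bis = (6.4078,-18.6162)
T_A = V + ((C−V)·d_A)·d_A = V + 19.7990·d_A = (-0.0660,-14.0617)
T_B = V + ((C−V)·d_B)·d_B = V + 19.7990·d_B = (14.2371,-17.4525)
sweep = 180° − θ = 136.4185°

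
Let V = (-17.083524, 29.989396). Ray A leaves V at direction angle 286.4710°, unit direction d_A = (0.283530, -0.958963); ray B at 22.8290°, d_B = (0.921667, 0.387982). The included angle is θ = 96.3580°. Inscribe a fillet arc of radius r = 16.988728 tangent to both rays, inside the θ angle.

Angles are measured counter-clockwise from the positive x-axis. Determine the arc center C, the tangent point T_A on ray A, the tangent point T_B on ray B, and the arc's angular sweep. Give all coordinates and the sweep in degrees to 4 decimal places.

center=(3.5180,20.2291) T_A=(-12.7736,15.4123) T_B=(-3.0734,35.8871) sweep=83.6420

bisector direction at 334.6500° = (0.903709,-0.428147)
center distance |VC| = r/sin(θ/2) = 16.988728/sin(48.1790°) = 22.796573
C = V + |VC|·bis = (3.5180,20.2291)
T_A = V + ((C−V)·d_A)·d_A = V + 15.2009·d_A = (-12.7736,15.4123)
T_B = V + ((C−V)·d_B)·d_B = V + 15.2009·d_B = (-3.0734,35.8871)
sweep = 180° − θ = 83.6420°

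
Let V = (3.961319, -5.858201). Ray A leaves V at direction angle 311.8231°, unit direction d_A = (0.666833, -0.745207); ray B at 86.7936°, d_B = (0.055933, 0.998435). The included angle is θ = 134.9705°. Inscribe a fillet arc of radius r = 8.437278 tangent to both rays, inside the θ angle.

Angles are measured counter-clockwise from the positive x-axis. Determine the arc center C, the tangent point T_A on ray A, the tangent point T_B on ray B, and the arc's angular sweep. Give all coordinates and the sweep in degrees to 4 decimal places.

bisector direction at 19.3084° = (0.943753,0.330652)
center distance |VC| = r/sin(θ/2) = 8.437278/sin(67.4852°) = 9.133418
C = V + |VC|·bis = (12.5810,-2.8382)
T_A = V + ((C−V)·d_A)·d_A = V + 3.4974·d_A = (6.2935,-8.4645)
T_B = V + ((C−V)·d_B)·d_B = V + 3.4974·d_B = (4.1569,-2.3663)
sweep = 180° − θ = 45.0295°

center=(12.5810,-2.8382) T_A=(6.2935,-8.4645) T_B=(4.1569,-2.3663) sweep=45.0295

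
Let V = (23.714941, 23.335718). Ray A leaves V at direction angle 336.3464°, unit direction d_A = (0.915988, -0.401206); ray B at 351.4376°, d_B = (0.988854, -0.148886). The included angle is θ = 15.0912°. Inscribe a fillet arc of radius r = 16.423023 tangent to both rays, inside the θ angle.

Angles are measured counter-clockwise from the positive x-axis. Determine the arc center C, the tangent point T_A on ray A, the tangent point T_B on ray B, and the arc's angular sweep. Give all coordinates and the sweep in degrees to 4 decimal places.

bisector direction at 343.8920° = (0.960740,-0.277449)
center distance |VC| = r/sin(θ/2) = 16.423023/sin(7.5456°) = 125.065655
C = V + |VC|·bis = (143.8706,-11.3636)
T_A = V + ((C−V)·d_A)·d_A = V + 123.9827·d_A = (137.2816,-26.4069)
T_B = V + ((C−V)·d_B)·d_B = V + 123.9827·d_B = (146.3157,4.8764)
sweep = 180° − θ = 164.9088°

center=(143.8706,-11.3636) T_A=(137.2816,-26.4069) T_B=(146.3157,4.8764) sweep=164.9088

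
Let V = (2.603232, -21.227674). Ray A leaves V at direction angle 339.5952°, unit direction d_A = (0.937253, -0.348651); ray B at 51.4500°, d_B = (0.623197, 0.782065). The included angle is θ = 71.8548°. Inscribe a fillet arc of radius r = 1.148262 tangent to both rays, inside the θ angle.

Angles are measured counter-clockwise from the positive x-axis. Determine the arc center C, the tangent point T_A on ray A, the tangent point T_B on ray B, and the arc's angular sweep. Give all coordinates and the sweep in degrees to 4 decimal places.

bisector direction at 15.5226° = (0.963525,0.267618)
center distance |VC| = r/sin(θ/2) = 1.148262/sin(35.9274°) = 1.956955
C = V + |VC|·bis = (4.4888,-20.7040)
T_A = V + ((C−V)·d_A)·d_A = V + 1.5847·d_A = (4.0885,-21.7802)
T_B = V + ((C−V)·d_B)·d_B = V + 1.5847·d_B = (3.5908,-19.9884)
sweep = 180° − θ = 108.1452°

center=(4.4888,-20.7040) T_A=(4.0885,-21.7802) T_B=(3.5908,-19.9884) sweep=108.1452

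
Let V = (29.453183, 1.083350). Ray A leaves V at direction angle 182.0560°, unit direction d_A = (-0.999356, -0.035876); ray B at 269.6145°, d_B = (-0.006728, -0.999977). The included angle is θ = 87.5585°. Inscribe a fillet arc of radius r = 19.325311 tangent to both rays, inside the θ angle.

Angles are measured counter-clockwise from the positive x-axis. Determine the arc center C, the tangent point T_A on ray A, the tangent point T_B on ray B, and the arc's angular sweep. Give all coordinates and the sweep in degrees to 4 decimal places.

center=(9.9926,-18.9530) T_A=(9.2993,0.3598) T_B=(29.3175,-19.0831) sweep=92.4415

bisector direction at 225.8353° = (-0.696724,-0.717339)
center distance |VC| = r/sin(θ/2) = 19.325311/sin(43.7792°) = 27.931523
C = V + |VC|·bis = (9.9926,-18.9530)
T_A = V + ((C−V)·d_A)·d_A = V + 20.1669·d_A = (9.2993,0.3598)
T_B = V + ((C−V)·d_B)·d_B = V + 20.1669·d_B = (29.3175,-19.0831)
sweep = 180° − θ = 92.4415°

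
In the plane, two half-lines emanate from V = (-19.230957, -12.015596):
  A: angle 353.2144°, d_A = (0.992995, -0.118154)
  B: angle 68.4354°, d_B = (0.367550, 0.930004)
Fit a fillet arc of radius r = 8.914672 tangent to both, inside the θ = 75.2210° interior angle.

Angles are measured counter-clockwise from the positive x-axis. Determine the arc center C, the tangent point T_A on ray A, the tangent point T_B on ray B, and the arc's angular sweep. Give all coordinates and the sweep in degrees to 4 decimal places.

center=(-6.6872,-4.5306) T_A=(-7.7405,-13.3828) T_B=(-14.9778,-1.2540) sweep=104.7790

bisector direction at 30.8249° = (0.858737,0.512416)
center distance |VC| = r/sin(θ/2) = 8.914672/sin(37.6105°) = 14.607264
C = V + |VC|·bis = (-6.6872,-4.5306)
T_A = V + ((C−V)·d_A)·d_A = V + 11.5716·d_A = (-7.7405,-13.3828)
T_B = V + ((C−V)·d_B)·d_B = V + 11.5716·d_B = (-14.9778,-1.2540)
sweep = 180° − θ = 104.7790°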